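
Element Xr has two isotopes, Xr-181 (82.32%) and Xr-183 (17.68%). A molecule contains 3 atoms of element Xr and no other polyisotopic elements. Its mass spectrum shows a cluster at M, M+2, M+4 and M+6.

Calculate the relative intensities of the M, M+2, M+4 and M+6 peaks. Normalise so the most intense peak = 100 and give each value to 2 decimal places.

100.00 : 64.43 : 13.84 : 0.99

Each Xr atom is independently Xr-181 (p = 0.8232) or Xr-183 (q = 0.1768); the cluster is the binomial expansion (p + q)^3.
P(M) = 0.8232^3 = 0.557848
P(M+2) = 3 × 0.8232^2 × 0.1768^1 = 0.359430
P(M+4) = 3 × 0.8232^1 × 0.1768^2 = 0.077195
P(M+6) = 0.1768^3 = 0.005526
The M peak is largest (0.557848); scaling to 100 gives 100.00 : 64.43 : 13.84 : 0.99.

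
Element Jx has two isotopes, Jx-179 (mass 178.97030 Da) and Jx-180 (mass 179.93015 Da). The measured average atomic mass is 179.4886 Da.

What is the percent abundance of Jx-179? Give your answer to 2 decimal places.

With x = fraction of Jx-179 (so Jx-180 is 1 − x):
178.97030·x + 179.93015·(1 − x) = 179.4886
(178.97030 − 179.93015)·x = 179.4886 − 179.93015
x = -0.44155 / -0.95985 = 0.46002 → 46.00% Jx-179, 54.00% Jx-180.

46.00%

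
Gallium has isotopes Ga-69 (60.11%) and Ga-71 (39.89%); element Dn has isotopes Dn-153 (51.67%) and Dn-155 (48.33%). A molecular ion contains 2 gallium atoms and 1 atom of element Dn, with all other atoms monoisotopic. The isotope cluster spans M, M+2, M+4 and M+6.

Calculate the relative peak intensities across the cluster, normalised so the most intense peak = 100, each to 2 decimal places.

44.20 : 100.00 : 74.33 : 18.21

Gallium pattern (n=2): 0.36132121 : 0.47955758 : 0.15912121
Element Dn pattern (n=1): 0.5167 : 0.4833
Convolve the two distributions (both contribute in 2-u steps):
  M: 0.36132121×0.5167 = 0.186695
  M+2: 0.36132121×0.4833 + 0.47955758×0.5167 = 0.422414
  M+4: 0.47955758×0.4833 + 0.15912121×0.5167 = 0.313988
  M+6: 0.15912121×0.4833 = 0.076903
Scale to base peak (0.422414) = 100: 44.20 : 100.00 : 74.33 : 18.21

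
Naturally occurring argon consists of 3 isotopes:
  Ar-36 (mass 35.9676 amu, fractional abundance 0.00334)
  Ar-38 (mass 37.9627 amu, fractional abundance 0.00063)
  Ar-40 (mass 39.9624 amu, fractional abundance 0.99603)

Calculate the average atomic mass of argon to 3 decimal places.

39.948 amu

Weight each isotope mass by its fractional abundance: 0.00334 × 35.9676 + 0.00063 × 37.9627 + 0.99603 × 39.9624
= 0.12013 + 0.02392 + 39.80375 = 39.94780 amu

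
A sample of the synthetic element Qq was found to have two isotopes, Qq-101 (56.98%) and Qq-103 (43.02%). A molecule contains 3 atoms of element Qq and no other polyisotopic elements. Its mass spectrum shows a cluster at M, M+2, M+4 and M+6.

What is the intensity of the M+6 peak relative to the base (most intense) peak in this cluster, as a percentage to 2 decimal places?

(0.5698 + 0.4302)^3 gives M 0.1850, M+2 0.4190, M+4 0.3164, M+6 0.0796; the largest is M+2.
P(M+2) = C(3,1) × 0.5698^2 × 0.4302^1 = 3 × 0.32467204 × 0.4302 = 0.419022 (base)
P(M+6) = C(3,3) × 0.5698^0 × 0.4302^3 = 1 × 1.0000 × 0.07961799 = 0.079618
Relative intensity = 0.079618 / 0.419022 × 100 = 19.00

19.00%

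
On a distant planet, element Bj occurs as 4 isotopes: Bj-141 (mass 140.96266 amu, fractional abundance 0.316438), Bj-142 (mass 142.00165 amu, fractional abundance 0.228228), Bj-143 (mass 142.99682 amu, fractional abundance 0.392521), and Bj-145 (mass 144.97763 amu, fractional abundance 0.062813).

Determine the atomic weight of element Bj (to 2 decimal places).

142.25 amu

The abundance-weighted mean is 0.316438 × 140.96266 + 0.228228 × 142.00165 + 0.392521 × 142.99682 + 0.062813 × 144.97763
= 44.605942 + 32.408753 + 56.129255 + 9.106480 = 142.250430 amu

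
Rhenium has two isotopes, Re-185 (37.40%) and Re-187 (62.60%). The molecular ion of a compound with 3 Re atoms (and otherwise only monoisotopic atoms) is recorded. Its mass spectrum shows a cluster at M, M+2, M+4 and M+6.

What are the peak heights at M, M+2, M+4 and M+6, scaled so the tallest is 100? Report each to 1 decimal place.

11.9 : 59.7 : 100.0 : 55.8

Expanding (0.3740 + 0.6260)^3:
P(M) = 0.3740^3 = 0.052314
P(M+2) = 3 × 0.3740^2 × 0.6260^1 = 0.262687
P(M+4) = 3 × 0.3740^1 × 0.6260^2 = 0.439685
P(M+6) = 0.6260^3 = 0.245314
The M+4 peak is largest (0.439685); scaling to 100 gives 11.9 : 59.7 : 100.0 : 55.8.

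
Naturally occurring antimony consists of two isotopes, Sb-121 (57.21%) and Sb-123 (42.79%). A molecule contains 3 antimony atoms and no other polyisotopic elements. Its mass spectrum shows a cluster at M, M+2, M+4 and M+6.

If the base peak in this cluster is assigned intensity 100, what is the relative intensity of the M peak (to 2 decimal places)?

44.57

(0.5721 + 0.4279)^3 gives M 0.1872, M+2 0.4202, M+4 0.3143, M+6 0.0783; the largest is M+2.
P(M+2) = C(3,1) × 0.5721^2 × 0.4279^1 = 3 × 0.32729841 × 0.4279 = 0.420153 (base)
P(M) = C(3,0) × 0.5721^3 × 0.4279^0 = 1 × 0.18724742 × 1.0000 = 0.187247
Relative intensity = 0.187247 / 0.420153 × 100 = 44.57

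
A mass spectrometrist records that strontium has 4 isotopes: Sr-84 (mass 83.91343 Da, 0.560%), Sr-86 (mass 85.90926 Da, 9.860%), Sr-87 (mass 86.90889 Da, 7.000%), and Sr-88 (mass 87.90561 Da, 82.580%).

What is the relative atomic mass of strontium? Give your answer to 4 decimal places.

The abundance-weighted mean is 0.00560 × 83.91343 + 0.09860 × 85.90926 + 0.07000 × 86.90889 + 0.82580 × 87.90561
= 0.469915 + 8.470653 + 6.083622 + 72.592453 = 87.616643 Da

87.6166 Da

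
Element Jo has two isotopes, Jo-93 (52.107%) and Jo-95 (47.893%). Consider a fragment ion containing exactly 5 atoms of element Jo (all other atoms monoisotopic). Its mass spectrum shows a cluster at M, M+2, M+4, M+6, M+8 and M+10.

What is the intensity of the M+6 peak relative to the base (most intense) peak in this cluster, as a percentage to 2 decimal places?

Term probabilities: M 0.0384, M+2 0.1765, M+4 0.3245, M+6 0.2983, M+8 0.1371, M+10 0.0252. Base peak = M+4.
P(M+4) = C(5,2) × 0.52107^3 × 0.47893^2 = 10 × 0.14147777 × 0.22937394 = 0.324513 (base)
P(M+6) = C(5,3) × 0.52107^2 × 0.47893^3 = 10 × 0.27151394 × 0.10985406 = 0.298269
Relative intensity = 0.298269 / 0.324513 × 100 = 91.91

91.91%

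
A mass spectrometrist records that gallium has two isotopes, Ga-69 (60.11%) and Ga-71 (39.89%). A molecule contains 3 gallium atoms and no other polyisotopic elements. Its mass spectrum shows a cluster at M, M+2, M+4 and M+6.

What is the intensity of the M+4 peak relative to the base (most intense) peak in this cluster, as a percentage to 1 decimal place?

Binomial terms of (0.6011 + 0.3989)^3: M 0.2172, M+2 0.4324, M+4 0.2869, M+6 0.0635 → M+2 is the base peak.
P(M+2) = C(3,1) × 0.6011^2 × 0.3989^1 = 3 × 0.36132121 × 0.3989 = 0.432393 (base)
P(M+4) = C(3,2) × 0.6011^1 × 0.3989^2 = 3 × 0.6011 × 0.15912121 = 0.286943
Relative intensity = 0.286943 / 0.432393 × 100 = 66.4

66.4%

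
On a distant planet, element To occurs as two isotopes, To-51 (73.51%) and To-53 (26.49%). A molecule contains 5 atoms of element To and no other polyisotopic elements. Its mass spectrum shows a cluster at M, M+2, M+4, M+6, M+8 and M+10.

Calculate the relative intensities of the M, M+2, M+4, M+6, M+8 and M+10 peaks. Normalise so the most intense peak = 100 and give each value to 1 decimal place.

Expanding (0.7351 + 0.2649)^5:
P(M) = 0.7351^5 = 0.214651
P(M+2) = 5 × 0.7351^4 × 0.2649^1 = 0.386757
P(M+4) = 10 × 0.7351^3 × 0.2649^2 = 0.278742
P(M+6) = 10 × 0.7351^2 × 0.2649^3 = 0.100447
P(M+8) = 5 × 0.7351^1 × 0.2649^4 = 0.018099
P(M+10) = 0.2649^5 = 0.001304
The M+2 peak is largest (0.386757); scaling to 100 gives 55.5 : 100.0 : 72.1 : 26.0 : 4.7 : 0.3.

55.5 : 100.0 : 72.1 : 26.0 : 4.7 : 0.3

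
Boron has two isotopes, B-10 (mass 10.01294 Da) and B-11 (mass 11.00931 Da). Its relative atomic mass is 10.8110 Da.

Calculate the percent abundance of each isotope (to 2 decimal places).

B-10: 19.90%, B-11: 80.10%

With x = fraction of B-10 (so B-11 is 1 − x):
10.01294·x + 11.00931·(1 − x) = 10.8110
(10.01294 − 11.00931)·x = 10.8110 − 11.00931
x = -0.19831 / -0.99637 = 0.19903 → 19.90% B-10, 80.10% B-11.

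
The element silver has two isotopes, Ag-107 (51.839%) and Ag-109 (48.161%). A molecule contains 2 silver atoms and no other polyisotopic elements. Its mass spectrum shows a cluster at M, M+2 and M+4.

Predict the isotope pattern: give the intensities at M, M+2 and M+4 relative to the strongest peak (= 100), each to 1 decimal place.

53.8 : 100.0 : 46.5

The 2 Ag atoms are independent, so intensities follow the terms of (0.51839 + 0.48161)^2.
P(M) = 0.51839^2 = 0.268728
P(M+2) = 2 × 0.51839^1 × 0.48161^1 = 0.499324
P(M+4) = 0.48161^2 = 0.231948
The M+2 peak is largest (0.499324); scaling to 100 gives 53.8 : 100.0 : 46.5.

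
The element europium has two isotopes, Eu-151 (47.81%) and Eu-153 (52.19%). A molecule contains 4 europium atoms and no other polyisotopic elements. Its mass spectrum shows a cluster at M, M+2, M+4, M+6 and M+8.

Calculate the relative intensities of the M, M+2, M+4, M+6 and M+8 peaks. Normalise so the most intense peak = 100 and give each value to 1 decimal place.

14.0 : 61.1 : 100.0 : 72.8 : 19.9

The 4 Eu atoms are independent, so intensities follow the terms of (0.4781 + 0.5219)^4.
P(M) = 0.4781^4 = 0.052249
P(M+2) = 4 × 0.4781^3 × 0.5219^1 = 0.228141
P(M+4) = 6 × 0.4781^2 × 0.5219^2 = 0.373563
P(M+6) = 4 × 0.4781^1 × 0.5219^3 = 0.271857
P(M+8) = 0.5219^4 = 0.074191
The M+4 peak is largest (0.373563); scaling to 100 gives 14.0 : 61.1 : 100.0 : 72.8 : 19.9.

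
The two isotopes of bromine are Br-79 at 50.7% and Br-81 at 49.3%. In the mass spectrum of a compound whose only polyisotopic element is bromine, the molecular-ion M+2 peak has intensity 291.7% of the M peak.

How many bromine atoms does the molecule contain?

The M+2/M ratio from n Br atoms is n · q/p = n · 0.493/0.507.
n = 2.917 × 0.507/0.493 = 3.00 ≈ 3

3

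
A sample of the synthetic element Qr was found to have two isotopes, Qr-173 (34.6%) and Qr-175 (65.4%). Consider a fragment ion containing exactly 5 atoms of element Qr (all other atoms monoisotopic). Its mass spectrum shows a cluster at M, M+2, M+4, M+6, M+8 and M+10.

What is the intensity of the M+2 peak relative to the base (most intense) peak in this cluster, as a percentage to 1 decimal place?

14.0%

Term probabilities: M 0.0050, M+2 0.0469, M+4 0.1772, M+6 0.3349, M+8 0.3165, M+10 0.1196. Base peak = M+6.
P(M+6) = C(5,3) × 0.346^2 × 0.654^3 = 10 × 0.119716 × 0.27972626 = 0.334877 (base)
P(M+2) = C(5,1) × 0.346^4 × 0.654^1 = 5 × 0.01433192 × 0.6540 = 0.046865
Relative intensity = 0.046865 / 0.334877 × 100 = 14.0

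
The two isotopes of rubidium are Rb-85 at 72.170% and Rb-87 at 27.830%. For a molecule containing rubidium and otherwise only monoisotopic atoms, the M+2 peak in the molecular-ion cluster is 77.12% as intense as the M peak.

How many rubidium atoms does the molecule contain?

2

For n independent Rb atoms, I(M+2)/I(M) = n · (abundance Rb-87) / (abundance Rb-85) = n · 0.27830/0.72170.
n = 0.7712 × 0.72170/0.27830 = 2.00 ≈ 2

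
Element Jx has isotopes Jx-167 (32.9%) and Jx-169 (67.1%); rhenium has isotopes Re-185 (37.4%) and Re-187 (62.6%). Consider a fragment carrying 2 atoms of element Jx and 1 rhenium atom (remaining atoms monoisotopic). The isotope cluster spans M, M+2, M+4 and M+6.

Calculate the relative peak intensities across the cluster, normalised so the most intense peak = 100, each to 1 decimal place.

9.1 : 52.4 : 100.0 : 63.4

Element Jx pattern (n=2): 0.108241 : 0.441518 : 0.450241
Rhenium pattern (n=1): 0.3740 : 0.6260
Convolve the two distributions (both contribute in 2-u steps):
  M: 0.108241×0.3740 = 0.040482
  M+2: 0.108241×0.6260 + 0.441518×0.3740 = 0.232887
  M+4: 0.441518×0.6260 + 0.450241×0.3740 = 0.444780
  M+6: 0.450241×0.6260 = 0.281851
Scale to base peak (0.444780) = 100: 9.1 : 52.4 : 100.0 : 63.4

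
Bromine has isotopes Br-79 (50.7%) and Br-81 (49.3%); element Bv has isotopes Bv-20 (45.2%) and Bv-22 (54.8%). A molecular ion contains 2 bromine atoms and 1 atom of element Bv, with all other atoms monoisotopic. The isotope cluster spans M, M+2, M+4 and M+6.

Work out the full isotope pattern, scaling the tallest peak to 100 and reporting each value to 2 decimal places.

30.27 : 95.57 : 100.00 : 34.70

Bromine pattern (n=2): 0.257049 : 0.499902 : 0.243049
Element Bv pattern (n=1): 0.4520 : 0.5480
Convolve the two distributions (both contribute in 2-u steps):
  M: 0.257049×0.4520 = 0.116186
  M+2: 0.257049×0.5480 + 0.499902×0.4520 = 0.366819
  M+4: 0.499902×0.5480 + 0.243049×0.4520 = 0.383804
  M+6: 0.243049×0.5480 = 0.133191
Scale to base peak (0.383804) = 100: 30.27 : 95.57 : 100.00 : 34.70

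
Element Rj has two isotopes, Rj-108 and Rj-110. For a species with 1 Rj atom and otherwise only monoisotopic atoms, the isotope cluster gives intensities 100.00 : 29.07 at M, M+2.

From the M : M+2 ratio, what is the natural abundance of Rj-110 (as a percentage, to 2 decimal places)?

22.52%

If p is the fraction of Rj that is Rj-108, then I(M+2)/I(M) = [C(1,1)·p^0·(1−p)] / p^1 = 1·(1−p)/p = 29.07/100.00 = 0.2907
(1−p)/p = 0.2907/1 = 0.2907  ⇒  p = 1/(1 + 0.2907) = 0.7748
Rj-108: 77.48%, Rj-110: 22.52%.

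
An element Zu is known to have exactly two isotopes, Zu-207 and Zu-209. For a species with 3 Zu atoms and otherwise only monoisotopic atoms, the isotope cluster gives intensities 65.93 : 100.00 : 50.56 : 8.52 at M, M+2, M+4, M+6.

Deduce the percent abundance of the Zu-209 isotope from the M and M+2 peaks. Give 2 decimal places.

If p is the fraction of Zu that is Zu-207, then I(M+2)/I(M) = [C(3,1)·p^2·(1−p)] / p^3 = 3·(1−p)/p = 100.00/65.93 = 1.5168
(1−p)/p = 1.5168/3 = 0.5056  ⇒  p = 1/(1 + 0.5056) = 0.6642
Zu-207: 66.42%, Zu-209: 33.58%.

33.58%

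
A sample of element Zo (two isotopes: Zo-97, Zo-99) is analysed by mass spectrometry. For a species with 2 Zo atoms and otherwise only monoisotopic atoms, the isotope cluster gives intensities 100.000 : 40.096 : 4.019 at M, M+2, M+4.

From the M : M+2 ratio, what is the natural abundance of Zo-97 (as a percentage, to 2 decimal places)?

Write p for the Zo-97 fraction. I(M+2)/I(M) = [C(2,1)·p^1·(1−p)] / p^2 = 2·(1−p)/p = 40.096/100.000 = 0.4010
(1−p)/p = 0.4010/2 = 0.2005  ⇒  p = 1/(1 + 0.2005) = 0.8330
Zo-97: 83.30%, Zo-99: 16.70%.

83.30%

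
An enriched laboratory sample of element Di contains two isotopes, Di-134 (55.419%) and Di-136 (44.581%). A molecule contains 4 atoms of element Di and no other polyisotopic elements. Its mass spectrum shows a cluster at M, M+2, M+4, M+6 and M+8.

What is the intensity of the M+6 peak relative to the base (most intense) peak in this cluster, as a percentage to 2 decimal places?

53.63%

(0.55419 + 0.44581)^4 gives M 0.0943, M+2 0.3035, M+4 0.3662, M+6 0.1964, M+8 0.0395; the largest is M+4.
P(M+4) = C(4,2) × 0.55419^2 × 0.44581^2 = 6 × 0.30712656 × 0.19874656 = 0.366242 (base)
P(M+6) = C(4,3) × 0.55419^1 × 0.44581^3 = 4 × 0.55419 × 0.0886032 = 0.196412
Relative intensity = 0.196412 / 0.366242 × 100 = 53.63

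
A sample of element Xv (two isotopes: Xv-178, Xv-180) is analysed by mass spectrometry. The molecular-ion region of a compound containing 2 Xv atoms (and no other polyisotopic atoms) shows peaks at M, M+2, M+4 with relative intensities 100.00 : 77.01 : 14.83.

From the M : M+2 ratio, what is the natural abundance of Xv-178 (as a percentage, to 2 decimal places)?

72.20%

Write p for the Xv-178 fraction. I(M+2)/I(M) = [C(2,1)·p^1·(1−p)] / p^2 = 2·(1−p)/p = 77.01/100.00 = 0.7701
(1−p)/p = 0.7701/2 = 0.3851  ⇒  p = 1/(1 + 0.3851) = 0.7220
Xv-178: 72.20%, Xv-180: 27.80%.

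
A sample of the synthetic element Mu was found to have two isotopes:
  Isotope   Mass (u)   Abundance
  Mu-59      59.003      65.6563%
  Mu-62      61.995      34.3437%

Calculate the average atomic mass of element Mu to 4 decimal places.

Weight each isotope mass by its fractional abundance: 0.656563 × 59.003 + 0.343437 × 61.995
= 38.73919 + 21.29138 = 60.03057 u

60.0306 u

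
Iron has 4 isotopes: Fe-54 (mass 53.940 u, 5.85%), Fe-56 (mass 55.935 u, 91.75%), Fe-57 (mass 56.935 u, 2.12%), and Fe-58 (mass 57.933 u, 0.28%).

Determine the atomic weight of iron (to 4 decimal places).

Average mass = Σ (abundance × isotope mass) = 0.0585 × 53.940 + 0.9175 × 55.935 + 0.0212 × 56.935 + 0.0028 × 57.933
= 3.15549 + 51.32036 + 1.20702 + 0.16221 = 55.84508 u

55.8451 u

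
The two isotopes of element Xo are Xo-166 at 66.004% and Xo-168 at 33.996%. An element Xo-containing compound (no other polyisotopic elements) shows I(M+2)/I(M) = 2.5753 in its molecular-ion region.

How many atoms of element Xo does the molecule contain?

5

The M+2/M ratio from n Xo atoms is n · q/p = n · 0.33996/0.66004.
n = 2.5753 × 0.66004/0.33996 = 5.00 ≈ 5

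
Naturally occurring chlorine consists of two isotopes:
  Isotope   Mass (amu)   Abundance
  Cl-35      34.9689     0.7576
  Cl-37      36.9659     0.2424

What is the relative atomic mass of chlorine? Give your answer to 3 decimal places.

Average mass = Σ (abundance × isotope mass) = 0.7576 × 34.9689 + 0.2424 × 36.9659
= 26.49244 + 8.96053 = 35.45297 amu

35.453 amu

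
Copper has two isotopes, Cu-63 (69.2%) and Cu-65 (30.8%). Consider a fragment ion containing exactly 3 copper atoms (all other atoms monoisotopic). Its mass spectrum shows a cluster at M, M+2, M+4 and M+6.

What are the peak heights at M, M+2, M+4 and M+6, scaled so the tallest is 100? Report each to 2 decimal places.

Each Cu atom is independently Cu-63 (p = 0.692) or Cu-65 (q = 0.308); the cluster is the binomial expansion (p + q)^3.
P(M) = 0.692^3 = 0.331374
P(M+2) = 3 × 0.692^2 × 0.308^1 = 0.442470
P(M+4) = 3 × 0.692^1 × 0.308^2 = 0.196938
P(M+6) = 0.308^3 = 0.029218
The M+2 peak is largest (0.442470); scaling to 100 gives 74.89 : 100.00 : 44.51 : 6.60.

74.89 : 100.00 : 44.51 : 6.60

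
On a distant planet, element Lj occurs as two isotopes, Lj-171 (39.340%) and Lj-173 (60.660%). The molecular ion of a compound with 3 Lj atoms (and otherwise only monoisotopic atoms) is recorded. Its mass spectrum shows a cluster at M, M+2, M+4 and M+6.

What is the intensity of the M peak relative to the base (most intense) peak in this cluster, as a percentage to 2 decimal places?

14.02%

Binomial terms of (0.39340 + 0.60660)^3: M 0.0609, M+2 0.2816, M+4 0.4343, M+6 0.2232 → M+4 is the base peak.
P(M+4) = C(3,2) × 0.39340^1 × 0.60660^2 = 3 × 0.3934 × 0.36796356 = 0.434271 (base)
P(M) = C(3,0) × 0.39340^3 × 0.60660^0 = 1 × 0.06088398 × 1.0000 = 0.060884
Relative intensity = 0.060884 / 0.434271 × 100 = 14.02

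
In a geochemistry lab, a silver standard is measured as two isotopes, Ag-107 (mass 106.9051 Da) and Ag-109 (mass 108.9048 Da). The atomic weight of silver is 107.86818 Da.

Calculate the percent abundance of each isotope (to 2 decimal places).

Writing the weighted mean with unknown fraction x of Ag-107:
106.9051·x + 108.9048·(1 − x) = 107.86818
(106.9051 − 108.9048)·x = 107.86818 − 108.9048
x = -1.03662 / -1.9997 = 0.51839 → 51.84% Ag-107, 48.16% Ag-109.

Ag-107: 51.84%, Ag-109: 48.16%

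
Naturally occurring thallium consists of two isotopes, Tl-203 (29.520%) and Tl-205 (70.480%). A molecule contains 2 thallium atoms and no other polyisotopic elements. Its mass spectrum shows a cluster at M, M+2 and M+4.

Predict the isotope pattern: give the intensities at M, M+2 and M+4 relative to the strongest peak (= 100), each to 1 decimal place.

The 2 Tl atoms are independent, so intensities follow the terms of (0.29520 + 0.70480)^2.
P(M) = 0.29520^2 = 0.087143
P(M+2) = 2 × 0.29520^1 × 0.70480^1 = 0.416114
P(M+4) = 0.70480^2 = 0.496743
The M+4 peak is largest (0.496743); scaling to 100 gives 17.5 : 83.8 : 100.0.

17.5 : 83.8 : 100.0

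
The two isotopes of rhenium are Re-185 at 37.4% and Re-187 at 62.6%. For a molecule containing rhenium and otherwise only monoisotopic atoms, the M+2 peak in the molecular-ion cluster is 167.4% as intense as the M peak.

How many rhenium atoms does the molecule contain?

With n Re atoms, P(M+2)/P(M) = C(n,1)·p^(n−1)q / p^n = n·q/p = n · 0.626/0.374.
n = 1.674 × 0.374/0.626 = 1.00 ≈ 1

1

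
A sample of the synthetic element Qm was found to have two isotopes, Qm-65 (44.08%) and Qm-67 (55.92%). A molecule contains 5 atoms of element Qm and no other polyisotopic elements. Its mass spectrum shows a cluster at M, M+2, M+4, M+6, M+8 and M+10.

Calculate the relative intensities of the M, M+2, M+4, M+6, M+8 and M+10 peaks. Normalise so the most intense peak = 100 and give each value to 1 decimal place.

4.9 : 31.1 : 78.8 : 100.0 : 63.4 : 16.1

The 5 Qm atoms are independent, so intensities follow the terms of (0.4408 + 0.5592)^5.
P(M) = 0.4408^5 = 0.016642
P(M+2) = 5 × 0.4408^4 × 0.5592^1 = 0.105561
P(M+4) = 10 × 0.4408^3 × 0.5592^2 = 0.267830
P(M+6) = 10 × 0.4408^2 × 0.5592^3 = 0.339770
P(M+8) = 5 × 0.4408^1 × 0.5592^4 = 0.215516
P(M+10) = 0.5592^5 = 0.054681
The M+6 peak is largest (0.339770); scaling to 100 gives 4.9 : 31.1 : 78.8 : 100.0 : 63.4 : 16.1.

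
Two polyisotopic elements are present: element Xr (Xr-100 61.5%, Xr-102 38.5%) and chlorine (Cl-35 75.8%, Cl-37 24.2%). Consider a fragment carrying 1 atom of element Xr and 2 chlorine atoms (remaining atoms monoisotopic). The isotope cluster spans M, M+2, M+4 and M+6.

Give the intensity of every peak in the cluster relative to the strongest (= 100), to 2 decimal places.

79.08 : 100.00 : 39.67 : 5.05

Element Xr pattern (n=1): 0.6150 : 0.3850
Chlorine pattern (n=2): 0.574564 : 0.366872 : 0.058564
Convolve the two distributions (both contribute in 2-u steps):
  M: 0.6150×0.574564 = 0.353357
  M+2: 0.6150×0.366872 + 0.3850×0.574564 = 0.446833
  M+4: 0.6150×0.058564 + 0.3850×0.366872 = 0.177263
  M+6: 0.3850×0.058564 = 0.022547
Scale to base peak (0.446833) = 100: 79.08 : 100.00 : 39.67 : 5.05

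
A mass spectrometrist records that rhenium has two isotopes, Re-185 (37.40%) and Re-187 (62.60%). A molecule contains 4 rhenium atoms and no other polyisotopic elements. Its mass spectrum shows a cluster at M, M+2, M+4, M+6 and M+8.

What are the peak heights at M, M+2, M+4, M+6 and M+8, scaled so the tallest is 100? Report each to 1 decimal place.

Expanding (0.3740 + 0.6260)^4:
P(M) = 0.3740^4 = 0.019565
P(M+2) = 4 × 0.3740^3 × 0.6260^1 = 0.130993
P(M+4) = 6 × 0.3740^2 × 0.6260^2 = 0.328884
P(M+6) = 4 × 0.3740^1 × 0.6260^3 = 0.366990
P(M+8) = 0.6260^4 = 0.153567
The M+6 peak is largest (0.366990); scaling to 100 gives 5.3 : 35.7 : 89.6 : 100.0 : 41.8.

5.3 : 35.7 : 89.6 : 100.0 : 41.8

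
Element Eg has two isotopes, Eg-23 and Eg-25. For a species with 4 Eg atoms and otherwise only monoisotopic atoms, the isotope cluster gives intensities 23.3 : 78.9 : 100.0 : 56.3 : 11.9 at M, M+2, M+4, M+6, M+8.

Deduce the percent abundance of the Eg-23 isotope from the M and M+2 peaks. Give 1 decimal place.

Let p = fractional abundance of Eg-23. I(M+2)/I(M) = [C(4,1)·p^3·(1−p)] / p^4 = 4·(1−p)/p = 78.9/23.3 = 3.3863
(1−p)/p = 3.3863/4 = 0.8466  ⇒  p = 1/(1 + 0.8466) = 0.5415
Eg-23: 54.2%, Eg-25: 45.8%.

54.2%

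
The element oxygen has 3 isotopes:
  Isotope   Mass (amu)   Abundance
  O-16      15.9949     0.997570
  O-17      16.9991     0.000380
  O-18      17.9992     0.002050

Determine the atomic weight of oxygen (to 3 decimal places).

The abundance-weighted mean is 0.997570 × 15.9949 + 0.000380 × 16.9991 + 0.002050 × 17.9992
= 15.95603 + 0.00646 + 0.03690 = 15.99939 amu

15.999 amu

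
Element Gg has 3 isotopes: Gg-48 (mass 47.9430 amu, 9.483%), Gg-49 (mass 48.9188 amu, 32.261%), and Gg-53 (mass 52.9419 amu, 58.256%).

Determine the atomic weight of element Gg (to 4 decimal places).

51.1700 amu

Average mass = Σ (abundance × isotope mass) = 0.09483 × 47.9430 + 0.32261 × 48.9188 + 0.58256 × 52.9419
= 4.54643 + 15.78169 + 30.84183 = 51.16995 amu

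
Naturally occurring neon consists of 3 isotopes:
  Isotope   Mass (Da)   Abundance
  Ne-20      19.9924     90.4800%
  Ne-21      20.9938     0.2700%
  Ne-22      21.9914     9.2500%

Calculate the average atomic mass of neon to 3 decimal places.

20.180 Da

Weight each isotope mass by its fractional abundance: 0.904800 × 19.9924 + 0.002700 × 20.9938 + 0.092500 × 21.9914
= 18.08912 + 0.05668 + 2.03420 = 20.18000 Da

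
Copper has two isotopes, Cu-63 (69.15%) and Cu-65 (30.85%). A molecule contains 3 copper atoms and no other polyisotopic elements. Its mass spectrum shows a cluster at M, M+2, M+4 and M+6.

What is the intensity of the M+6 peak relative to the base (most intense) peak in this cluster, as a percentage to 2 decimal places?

(0.6915 + 0.3085)^3 gives M 0.3307, M+2 0.4425, M+4 0.1974, M+6 0.0294; the largest is M+2.
P(M+2) = C(3,1) × 0.6915^2 × 0.3085^1 = 3 × 0.47817225 × 0.3085 = 0.442548 (base)
P(M+6) = C(3,3) × 0.6915^0 × 0.3085^3 = 1 × 1.0000 × 0.02936064 = 0.029361
Relative intensity = 0.029361 / 0.442548 × 100 = 6.63

6.63%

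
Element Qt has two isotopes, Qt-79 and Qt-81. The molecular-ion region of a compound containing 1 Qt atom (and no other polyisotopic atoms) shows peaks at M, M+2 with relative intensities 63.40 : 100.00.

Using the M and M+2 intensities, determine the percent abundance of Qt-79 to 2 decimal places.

38.80%

If p is the fraction of Qt that is Qt-79, then I(M+2)/I(M) = [C(1,1)·p^0·(1−p)] / p^1 = 1·(1−p)/p = 100.00/63.40 = 1.5773
(1−p)/p = 1.5773/1 = 1.5773  ⇒  p = 1/(1 + 1.5773) = 0.3880
Qt-79: 38.80%, Qt-81: 61.20%.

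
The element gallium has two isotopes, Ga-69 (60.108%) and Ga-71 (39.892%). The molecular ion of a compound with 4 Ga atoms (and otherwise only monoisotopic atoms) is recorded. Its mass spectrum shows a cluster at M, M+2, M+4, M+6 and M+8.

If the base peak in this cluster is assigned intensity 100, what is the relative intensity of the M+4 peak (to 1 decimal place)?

Binomial terms of (0.60108 + 0.39892)^4: M 0.1305, M+2 0.3465, M+4 0.3450, M+6 0.1526, M+8 0.0253 → M+2 is the base peak.
P(M+2) = C(4,1) × 0.60108^3 × 0.39892^1 = 4 × 0.2171685 × 0.39892 = 0.346531 (base)
P(M+4) = C(4,2) × 0.60108^2 × 0.39892^2 = 6 × 0.36129717 × 0.15913717 = 0.344975
Relative intensity = 0.344975 / 0.346531 × 100 = 99.6

99.6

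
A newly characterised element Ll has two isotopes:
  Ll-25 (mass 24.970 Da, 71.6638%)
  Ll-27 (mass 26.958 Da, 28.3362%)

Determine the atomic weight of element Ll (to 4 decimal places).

Average mass = Σ (abundance × isotope mass) = 0.716638 × 24.970 + 0.283362 × 26.958
= 17.89445 + 7.63887 = 25.53332 Da

25.5333 Da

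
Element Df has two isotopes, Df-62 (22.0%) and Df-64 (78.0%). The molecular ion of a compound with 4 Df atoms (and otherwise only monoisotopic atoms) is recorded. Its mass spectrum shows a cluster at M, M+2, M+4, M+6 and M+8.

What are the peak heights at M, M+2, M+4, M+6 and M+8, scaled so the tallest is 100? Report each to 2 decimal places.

0.56 : 7.96 : 42.31 : 100.00 : 88.64

The 4 Df atoms are independent, so intensities follow the terms of (0.220 + 0.780)^4.
P(M) = 0.220^4 = 0.002343
P(M+2) = 4 × 0.220^3 × 0.780^1 = 0.033222
P(M+4) = 6 × 0.220^2 × 0.780^2 = 0.176679
P(M+6) = 4 × 0.220^1 × 0.780^3 = 0.417606
P(M+8) = 0.780^4 = 0.370151
The M+6 peak is largest (0.417606); scaling to 100 gives 0.56 : 7.96 : 42.31 : 100.00 : 88.64.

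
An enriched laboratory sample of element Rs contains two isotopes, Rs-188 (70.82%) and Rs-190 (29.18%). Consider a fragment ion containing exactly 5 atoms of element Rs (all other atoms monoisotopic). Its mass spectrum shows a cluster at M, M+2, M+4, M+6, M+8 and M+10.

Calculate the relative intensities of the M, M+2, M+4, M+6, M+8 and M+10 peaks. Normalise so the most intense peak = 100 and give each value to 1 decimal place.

The 5 Rs atoms are independent, so intensities follow the terms of (0.7082 + 0.2918)^5.
P(M) = 0.7082^5 = 0.178147
P(M+2) = 5 × 0.7082^4 × 0.2918^1 = 0.367011
P(M+4) = 10 × 0.7082^3 × 0.2918^2 = 0.302439
P(M+6) = 10 × 0.7082^2 × 0.2918^3 = 0.124614
P(M+8) = 5 × 0.7082^1 × 0.2918^4 = 0.025672
P(M+10) = 0.2918^5 = 0.002116
The M+2 peak is largest (0.367011); scaling to 100 gives 48.5 : 100.0 : 82.4 : 34.0 : 7.0 : 0.6.

48.5 : 100.0 : 82.4 : 34.0 : 7.0 : 0.6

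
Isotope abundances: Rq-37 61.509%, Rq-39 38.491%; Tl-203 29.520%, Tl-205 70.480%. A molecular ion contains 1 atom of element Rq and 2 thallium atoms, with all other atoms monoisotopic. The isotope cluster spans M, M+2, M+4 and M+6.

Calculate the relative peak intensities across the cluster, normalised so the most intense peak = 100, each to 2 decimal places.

Element Rq pattern (n=1): 0.61509 : 0.38491
Thallium pattern (n=2): 0.08714304 : 0.41611392 : 0.49674304
Convolve the two distributions (both contribute in 2-u steps):
  M: 0.61509×0.08714304 = 0.053601
  M+2: 0.61509×0.41611392 + 0.38491×0.08714304 = 0.289490
  M+4: 0.61509×0.49674304 + 0.38491×0.41611392 = 0.465708
  M+6: 0.38491×0.49674304 = 0.191201
Scale to base peak (0.465708) = 100: 11.51 : 62.16 : 100.00 : 41.06

11.51 : 62.16 : 100.00 : 41.06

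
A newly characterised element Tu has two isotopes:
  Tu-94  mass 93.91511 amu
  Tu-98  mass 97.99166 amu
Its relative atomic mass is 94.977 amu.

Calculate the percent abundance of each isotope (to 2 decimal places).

Let x be the fractional abundance of Tu-94; then Tu-98 has abundance 1 − x.
93.91511·x + 97.99166·(1 − x) = 94.977
(93.91511 − 97.99166)·x = 94.977 − 97.99166
x = -3.01466 / -4.07655 = 0.73951 → 73.95% Tu-94, 26.05% Tu-98.

Tu-94: 73.95%, Tu-98: 26.05%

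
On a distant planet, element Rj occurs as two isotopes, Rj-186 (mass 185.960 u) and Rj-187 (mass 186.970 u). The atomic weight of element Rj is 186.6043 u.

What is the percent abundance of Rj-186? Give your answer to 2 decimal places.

With x = fraction of Rj-186 (so Rj-187 is 1 − x):
185.960·x + 186.970·(1 − x) = 186.6043
(185.960 − 186.970)·x = 186.6043 − 186.970
x = -0.3657 / -1.010 = 0.36208 → 36.21% Rj-186, 63.79% Rj-187.

36.21%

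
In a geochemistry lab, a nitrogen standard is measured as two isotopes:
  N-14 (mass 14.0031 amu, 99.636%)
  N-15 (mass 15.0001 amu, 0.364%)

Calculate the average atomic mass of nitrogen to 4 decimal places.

Weight each isotope mass by its fractional abundance: 0.99636 × 14.0031 + 0.00364 × 15.0001
= 13.95213 + 0.05460 = 14.00673 amu

14.0067 amu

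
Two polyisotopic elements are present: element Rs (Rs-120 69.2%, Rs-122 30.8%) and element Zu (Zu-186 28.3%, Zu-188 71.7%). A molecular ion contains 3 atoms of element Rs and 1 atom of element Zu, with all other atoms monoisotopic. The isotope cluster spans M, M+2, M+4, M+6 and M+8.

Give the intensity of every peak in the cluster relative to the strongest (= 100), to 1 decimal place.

25.1 : 97.3 : 100.0 : 40.1 : 5.6

Element Rs pattern (n=3): 0.33137389 : 0.44247034 : 0.19693766 : 0.02921811
Element Zu pattern (n=1): 0.2830 : 0.7170
Convolve the two distributions (both contribute in 2-u steps):
  M: 0.33137389×0.2830 = 0.093779
  M+2: 0.33137389×0.7170 + 0.44247034×0.2830 = 0.362814
  M+4: 0.44247034×0.7170 + 0.19693766×0.2830 = 0.372985
  M+6: 0.19693766×0.7170 + 0.02921811×0.2830 = 0.149473
  M+8: 0.02921811×0.7170 = 0.020949
Scale to base peak (0.372985) = 100: 25.1 : 97.3 : 100.0 : 40.1 : 5.6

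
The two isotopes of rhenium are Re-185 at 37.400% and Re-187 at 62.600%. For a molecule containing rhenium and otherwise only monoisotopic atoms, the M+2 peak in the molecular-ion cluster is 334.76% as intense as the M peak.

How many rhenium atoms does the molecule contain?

2

With n Re atoms, P(M+2)/P(M) = C(n,1)·p^(n−1)q / p^n = n·q/p = n · 0.62600/0.37400.
n = 3.3476 × 0.37400/0.62600 = 2.00 ≈ 2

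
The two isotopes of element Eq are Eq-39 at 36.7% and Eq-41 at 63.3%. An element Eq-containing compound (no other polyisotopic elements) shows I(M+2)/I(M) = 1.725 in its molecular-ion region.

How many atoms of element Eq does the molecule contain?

1

The M+2/M ratio from n Eq atoms is n · q/p = n · 0.633/0.367.
n = 1.725 × 0.367/0.633 = 1.00 ≈ 1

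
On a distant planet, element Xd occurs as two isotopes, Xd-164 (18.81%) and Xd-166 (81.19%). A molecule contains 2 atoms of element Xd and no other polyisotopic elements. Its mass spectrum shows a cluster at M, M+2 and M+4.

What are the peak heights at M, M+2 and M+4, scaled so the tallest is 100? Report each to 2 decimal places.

5.37 : 46.34 : 100.00

The 2 Xd atoms are independent, so intensities follow the terms of (0.1881 + 0.8119)^2.
P(M) = 0.1881^2 = 0.035382
P(M+2) = 2 × 0.1881^1 × 0.8119^1 = 0.305437
P(M+4) = 0.8119^2 = 0.659182
The M+4 peak is largest (0.659182); scaling to 100 gives 5.37 : 46.34 : 100.00.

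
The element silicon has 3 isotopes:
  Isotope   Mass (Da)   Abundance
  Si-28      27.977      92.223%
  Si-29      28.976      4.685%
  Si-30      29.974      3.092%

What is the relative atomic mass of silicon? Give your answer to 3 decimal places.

28.086 Da

Average mass = Σ (abundance × isotope mass) = 0.92223 × 27.977 + 0.04685 × 28.976 + 0.03092 × 29.974
= 25.8012 + 1.3575 + 0.9268 = 28.0855 Da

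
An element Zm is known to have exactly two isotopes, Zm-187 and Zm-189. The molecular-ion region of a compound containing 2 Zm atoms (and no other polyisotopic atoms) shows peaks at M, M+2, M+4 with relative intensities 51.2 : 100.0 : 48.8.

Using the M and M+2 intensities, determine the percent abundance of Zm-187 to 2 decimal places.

50.59%

Write p for the Zm-187 fraction. I(M+2)/I(M) = [C(2,1)·p^1·(1−p)] / p^2 = 2·(1−p)/p = 100.0/51.2 = 1.9531
(1−p)/p = 1.9531/2 = 0.9766  ⇒  p = 1/(1 + 0.9766) = 0.5059
Zm-187: 50.59%, Zm-189: 49.41%.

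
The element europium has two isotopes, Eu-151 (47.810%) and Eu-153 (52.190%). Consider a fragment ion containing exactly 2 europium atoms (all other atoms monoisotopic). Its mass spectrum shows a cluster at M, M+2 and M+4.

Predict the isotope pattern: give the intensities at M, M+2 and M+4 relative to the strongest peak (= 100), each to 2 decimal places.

45.80 : 100.00 : 54.58

Each Eu atom is independently Eu-151 (p = 0.47810) or Eu-153 (q = 0.52190); the cluster is the binomial expansion (p + q)^2.
P(M) = 0.47810^2 = 0.228580
P(M+2) = 2 × 0.47810^1 × 0.52190^1 = 0.499041
P(M+4) = 0.52190^2 = 0.272380
The M+2 peak is largest (0.499041); scaling to 100 gives 45.80 : 100.00 : 54.58.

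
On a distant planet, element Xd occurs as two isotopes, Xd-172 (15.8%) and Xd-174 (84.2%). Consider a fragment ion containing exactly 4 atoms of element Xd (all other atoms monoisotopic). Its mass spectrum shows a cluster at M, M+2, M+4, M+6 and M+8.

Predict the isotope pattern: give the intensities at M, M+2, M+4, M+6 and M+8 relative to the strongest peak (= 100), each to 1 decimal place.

0.1 : 2.6 : 21.1 : 75.1 : 100.0

Expanding (0.158 + 0.842)^4:
P(M) = 0.158^4 = 0.000623
P(M+2) = 4 × 0.158^3 × 0.842^1 = 0.013284
P(M+4) = 6 × 0.158^2 × 0.842^2 = 0.106191
P(M+6) = 4 × 0.158^1 × 0.842^3 = 0.377271
P(M+8) = 0.842^4 = 0.502630
The M+8 peak is largest (0.502630); scaling to 100 gives 0.1 : 2.6 : 21.1 : 75.1 : 100.0.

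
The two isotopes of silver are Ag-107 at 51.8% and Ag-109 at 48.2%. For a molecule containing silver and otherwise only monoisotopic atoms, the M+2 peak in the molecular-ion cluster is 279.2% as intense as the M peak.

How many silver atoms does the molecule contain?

The M+2/M ratio from n Ag atoms is n · q/p = n · 0.482/0.518.
n = 2.792 × 0.518/0.482 = 3.00 ≈ 3

3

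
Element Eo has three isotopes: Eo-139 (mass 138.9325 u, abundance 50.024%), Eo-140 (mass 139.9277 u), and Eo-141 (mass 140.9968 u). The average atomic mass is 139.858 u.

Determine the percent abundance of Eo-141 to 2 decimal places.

Let x and y be the fractions of Eo-140 and Eo-141. Then x + y = 1 − 0.50024 = 0.49976 and 139.9277x + 140.9968y = 139.858 − 0.50024×138.9325 = 70.3584062.
Substituting: 139.9277x + 140.9968(0.49976 − x) = 70.3584062
(139.9277 − 140.9968)x = -0.106154568  ⇒  x = 0.09929, y = 0.40047
Eo-140: 9.93%, Eo-141: 40.05%.

40.05%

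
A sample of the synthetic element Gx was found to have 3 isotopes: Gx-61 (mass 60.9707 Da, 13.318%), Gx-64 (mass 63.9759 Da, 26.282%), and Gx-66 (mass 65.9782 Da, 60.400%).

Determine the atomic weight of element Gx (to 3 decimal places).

64.785 Da

Average mass = Σ (abundance × isotope mass) = 0.13318 × 60.9707 + 0.26282 × 63.9759 + 0.60400 × 65.9782
= 8.12008 + 16.81415 + 39.85083 = 64.78506 Da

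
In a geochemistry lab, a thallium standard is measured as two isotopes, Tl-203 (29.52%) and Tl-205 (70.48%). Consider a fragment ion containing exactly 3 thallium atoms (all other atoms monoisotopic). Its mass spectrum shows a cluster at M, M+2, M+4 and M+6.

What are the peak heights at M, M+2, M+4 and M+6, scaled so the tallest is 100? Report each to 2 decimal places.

5.85 : 41.88 : 100.00 : 79.58

The 3 Tl atoms are independent, so intensities follow the terms of (0.2952 + 0.7048)^3.
P(M) = 0.2952^3 = 0.025725
P(M+2) = 3 × 0.2952^2 × 0.7048^1 = 0.184255
P(M+4) = 3 × 0.2952^1 × 0.7048^2 = 0.439916
P(M+6) = 0.7048^3 = 0.350104
The M+4 peak is largest (0.439916); scaling to 100 gives 5.85 : 41.88 : 100.00 : 79.58.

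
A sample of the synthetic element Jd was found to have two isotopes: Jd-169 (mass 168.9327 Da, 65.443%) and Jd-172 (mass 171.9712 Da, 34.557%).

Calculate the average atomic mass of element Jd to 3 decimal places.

Ar = Σ fᵢ·mᵢ = 0.65443 × 168.9327 + 0.34557 × 171.9712
= 110.55463 + 59.42809 = 169.98272 Da

169.983 Da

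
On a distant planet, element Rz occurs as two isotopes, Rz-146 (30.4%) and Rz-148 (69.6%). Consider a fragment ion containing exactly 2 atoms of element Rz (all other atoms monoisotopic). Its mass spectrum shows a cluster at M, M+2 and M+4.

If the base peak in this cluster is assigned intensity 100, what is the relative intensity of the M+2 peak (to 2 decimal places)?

87.36

Binomial terms of (0.304 + 0.696)^2: M 0.0924, M+2 0.4232, M+4 0.4844 → M+4 is the base peak.
P(M+4) = C(2,2) × 0.304^0 × 0.696^2 = 1 × 1.0000 × 0.484416 = 0.484416 (base)
P(M+2) = C(2,1) × 0.304^1 × 0.696^1 = 2 × 0.3040 × 0.6960 = 0.423168
Relative intensity = 0.423168 / 0.484416 × 100 = 87.36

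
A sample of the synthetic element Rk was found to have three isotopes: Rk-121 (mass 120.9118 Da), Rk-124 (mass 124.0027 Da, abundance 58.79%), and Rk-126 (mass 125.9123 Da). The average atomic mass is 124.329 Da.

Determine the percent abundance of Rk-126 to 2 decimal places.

Let x and y be the fractions of Rk-121 and Rk-126. Then x + y = 1 − 0.5879 = 0.4121 and 120.9118x + 125.9123y = 124.329 − 0.5879×124.0027 = 51.42781267.
Substituting: 120.9118x + 125.9123(0.4121 − x) = 51.42781267
(120.9118 − 125.9123)x = -0.46064616  ⇒  x = 0.09212, y = 0.31998
Rk-121: 9.21%, Rk-126: 32.00%.

32.00%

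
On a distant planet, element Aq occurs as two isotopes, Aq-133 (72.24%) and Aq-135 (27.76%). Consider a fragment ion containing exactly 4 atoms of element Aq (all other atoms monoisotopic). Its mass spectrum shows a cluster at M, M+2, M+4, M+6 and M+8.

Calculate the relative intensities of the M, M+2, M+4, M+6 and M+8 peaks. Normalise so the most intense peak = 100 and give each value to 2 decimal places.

Expanding (0.7224 + 0.2776)^4:
P(M) = 0.7224^4 = 0.272340
P(M+2) = 4 × 0.7224^3 × 0.2776^1 = 0.418613
P(M+4) = 6 × 0.7224^2 × 0.2776^2 = 0.241294
P(M+6) = 4 × 0.7224^1 × 0.2776^3 = 0.061815
P(M+8) = 0.2776^4 = 0.005939
The M+2 peak is largest (0.418613); scaling to 100 gives 65.06 : 100.00 : 57.64 : 14.77 : 1.42.

65.06 : 100.00 : 57.64 : 14.77 : 1.42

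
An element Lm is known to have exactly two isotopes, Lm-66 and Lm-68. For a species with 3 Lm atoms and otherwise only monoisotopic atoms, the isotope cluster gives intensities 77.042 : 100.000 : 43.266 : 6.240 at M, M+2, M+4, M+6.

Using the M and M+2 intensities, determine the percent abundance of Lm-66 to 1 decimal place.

If p is the fraction of Lm that is Lm-66, then I(M+2)/I(M) = [C(3,1)·p^2·(1−p)] / p^3 = 3·(1−p)/p = 100.000/77.042 = 1.2980
(1−p)/p = 1.2980/3 = 0.4327  ⇒  p = 1/(1 + 0.4327) = 0.6980
Lm-66: 69.8%, Lm-68: 30.2%.

69.8%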